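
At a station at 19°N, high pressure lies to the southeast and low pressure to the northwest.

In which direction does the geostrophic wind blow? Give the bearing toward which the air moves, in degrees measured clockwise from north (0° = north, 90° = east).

The pressure-gradient force points toward the northwest (bearing 315°).
Geostrophic balance: in the Northern Hemisphere the Coriolis force deflects motion to the right, so the geostrophic wind blows 90° to the right of the pressure-gradient force (low pressure on the left).
Rotating 315° by 90° clockwise gives 045° — the wind blows toward the northeast.

045°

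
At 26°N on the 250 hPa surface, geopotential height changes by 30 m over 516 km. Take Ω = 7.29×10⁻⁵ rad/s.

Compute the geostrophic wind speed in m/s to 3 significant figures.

8.92 m/s

Coriolis parameter at 26°N:
f = 2Ω sin φ = 2 × 7.29×10⁻⁵ × sin 26° = 6.39×10⁻⁵ s⁻¹
Height gradient: |∂Z/∂n| = 30 m / 516000 m = 5.81×10⁻⁵
On a pressure surface, geostrophic balance gives V_g = (g/f)|∂Z/∂n|:
V_g = 9.81 × 5.81×10⁻⁵ / 6.39×10⁻⁵ = 8.92 m/s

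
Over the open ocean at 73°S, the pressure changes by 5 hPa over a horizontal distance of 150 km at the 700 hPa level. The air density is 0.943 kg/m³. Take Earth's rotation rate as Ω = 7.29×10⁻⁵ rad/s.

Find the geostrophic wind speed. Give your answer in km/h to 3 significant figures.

Coriolis parameter at 73°S:
f = 2Ω sin φ = 2 × 7.29×10⁻⁵ × sin 73° = 1.39×10⁻⁴ s⁻¹
Pressure gradient: |∂P/∂n| = 500 Pa / 150000 m = 3.33×10⁻³ Pa/m
Geostrophic balance (pressure-gradient force = Coriolis force):
V_g = (1/(fρ)) |∂P/∂n| = 3.33×10⁻³ / (1.39×10⁻⁴ × 0.943) = 25.4 m/s
Converting: 25.4 m/s × 3.6 = 91.3 km/h

91.3 km/h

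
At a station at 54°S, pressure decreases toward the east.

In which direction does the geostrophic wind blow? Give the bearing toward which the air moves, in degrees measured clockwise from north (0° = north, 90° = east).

The pressure-gradient force points toward the east (bearing 090°).
Geostrophic balance: in the Southern Hemisphere the Coriolis force deflects motion to the left, so the geostrophic wind blows 90° to the left of the pressure-gradient force (low pressure on the right).
Rotating 090° by 90° counterclockwise gives 000° — the wind blows toward the north.

000°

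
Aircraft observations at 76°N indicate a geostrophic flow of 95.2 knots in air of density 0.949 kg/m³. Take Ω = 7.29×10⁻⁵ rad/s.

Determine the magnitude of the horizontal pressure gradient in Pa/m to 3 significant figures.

6.58×10⁻³ Pa/m

Coriolis parameter at 76°N:
f = 2Ω sin φ = 2 × 7.29×10⁻⁵ × sin 76° = 1.41×10⁻⁴ s⁻¹
Wind speed in SI: 95.2 knots = 49.0 m/s
Geostrophic balance rearranged: |∂P/∂n| = f ρ V_g
|∂P/∂n| = 1.41×10⁻⁴ × 0.949 × 49.0 = 6.58×10⁻³ Pa/m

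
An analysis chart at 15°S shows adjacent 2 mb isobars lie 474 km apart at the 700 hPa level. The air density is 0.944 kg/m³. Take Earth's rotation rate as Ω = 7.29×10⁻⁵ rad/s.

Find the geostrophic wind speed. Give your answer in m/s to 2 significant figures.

12 m/s

Coriolis parameter at 15°S:
f = 2Ω sin φ = 2 × 7.29×10⁻⁵ × sin 15° = 3.77×10⁻⁵ s⁻¹
Pressure gradient: |∂P/∂n| = 200 Pa / 474000 m = 4.22×10⁻⁴ Pa/m
Geostrophic balance (pressure-gradient force = Coriolis force):
V_g = (1/(fρ)) |∂P/∂n| = 4.22×10⁻⁴ / (3.77×10⁻⁵ × 0.944) = 11.8 m/s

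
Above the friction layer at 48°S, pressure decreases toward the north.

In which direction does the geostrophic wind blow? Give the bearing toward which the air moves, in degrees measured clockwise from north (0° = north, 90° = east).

The pressure-gradient force points toward the north (bearing 000°).
Geostrophic balance: in the Southern Hemisphere the Coriolis force deflects motion to the left, so the geostrophic wind blows 90° to the left of the pressure-gradient force (low pressure on the right).
Rotating 000° by 90° counterclockwise gives 270° — the wind blows toward the west.

270°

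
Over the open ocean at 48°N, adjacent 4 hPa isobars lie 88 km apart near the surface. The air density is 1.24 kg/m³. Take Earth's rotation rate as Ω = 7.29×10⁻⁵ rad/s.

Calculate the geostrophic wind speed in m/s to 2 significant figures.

34 m/s

Coriolis parameter at 48°N:
f = 2Ω sin φ = 2 × 7.29×10⁻⁵ × sin 48° = 1.08×10⁻⁴ s⁻¹
Pressure gradient: |∂P/∂n| = 400 Pa / 88000 m = 4.55×10⁻³ Pa/m
Geostrophic balance (pressure-gradient force = Coriolis force):
V_g = (1/(fρ)) |∂P/∂n| = 4.55×10⁻³ / (1.08×10⁻⁴ × 1.24) = 33.8 m/s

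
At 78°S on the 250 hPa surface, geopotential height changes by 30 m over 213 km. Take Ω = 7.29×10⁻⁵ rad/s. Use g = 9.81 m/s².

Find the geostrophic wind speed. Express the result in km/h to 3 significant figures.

34.9 km/h

Coriolis parameter at 78°S:
f = 2Ω sin φ = 2 × 7.29×10⁻⁵ × sin 78° = 1.43×10⁻⁴ s⁻¹
Height gradient: |∂Z/∂n| = 30 m / 213000 m = 1.41×10⁻⁴
On a pressure surface, geostrophic balance gives V_g = (g/f)|∂Z/∂n|:
V_g = 9.81 × 1.41×10⁻⁴ / 1.43×10⁻⁴ = 9.69 m/s
Converting: 9.69 m/s × 3.6 = 34.9 km/h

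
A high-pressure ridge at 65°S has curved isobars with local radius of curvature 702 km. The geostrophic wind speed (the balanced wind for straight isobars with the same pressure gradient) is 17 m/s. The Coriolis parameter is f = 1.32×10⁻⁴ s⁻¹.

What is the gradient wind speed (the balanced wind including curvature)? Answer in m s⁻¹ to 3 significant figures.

22.4 m s⁻¹

Around a high, pressure-gradient force acts outward with centrifugal, so Coriolis balances both:
fV = (1/ρ)|∂P/∂n| + V²/R  →  V² − fR·V + fR·V_g = 0
With fR = 1.32×10⁻⁴ × 702×10³ m = 92.7 m/s:
V = [fR − √((fR)² − 4 fR V_g)]/2 = [92.7 − √(92.7² − 4×92.7×17)]/2 = 22.4 m/s
Supergeostrophic (V > V_g = 17 m/s), as expected around a high.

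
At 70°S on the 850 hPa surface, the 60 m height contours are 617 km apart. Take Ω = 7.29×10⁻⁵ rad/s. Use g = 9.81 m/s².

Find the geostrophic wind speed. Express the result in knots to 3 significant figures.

Coriolis parameter at 70°S:
f = 2Ω sin φ = 2 × 7.29×10⁻⁵ × sin 70° = 1.37×10⁻⁴ s⁻¹
Height gradient: |∂Z/∂n| = 60 m / 617000 m = 9.72×10⁻⁵
On a pressure surface, geostrophic balance gives V_g = (g/f)|∂Z/∂n|:
V_g = 9.81 × 9.72×10⁻⁵ / 1.37×10⁻⁴ = 6.96 m/s
Converting: 6.96 m/s × 1.944 = 13.5 knots

13.5 knots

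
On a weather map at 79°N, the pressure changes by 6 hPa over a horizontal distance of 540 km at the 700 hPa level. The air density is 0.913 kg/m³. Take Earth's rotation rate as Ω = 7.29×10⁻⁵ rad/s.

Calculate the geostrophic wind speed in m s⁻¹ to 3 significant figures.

8.50 m s⁻¹

Coriolis parameter at 79°N:
f = 2Ω sin φ = 2 × 7.29×10⁻⁵ × sin 79° = 1.43×10⁻⁴ s⁻¹
Pressure gradient: |∂P/∂n| = 600 Pa / 540000 m = 1.11×10⁻³ Pa/m
Geostrophic balance (pressure-gradient force = Coriolis force):
V_g = (1/(fρ)) |∂P/∂n| = 1.11×10⁻³ / (1.43×10⁻⁴ × 0.913) = 8.50 m/s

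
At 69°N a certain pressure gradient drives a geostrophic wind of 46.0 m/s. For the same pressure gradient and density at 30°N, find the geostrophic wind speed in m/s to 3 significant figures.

With the same pressure gradient and density, V_g ∝ 1/f ∝ 1/sin φ.
V₂ = V₁ · sin φ₁ / sin φ₂ = 46.0 × sin 69° / sin 30°
V₂ = 46.0 × 0.9336/0.5000 = 85.9 m/s

85.9 m/s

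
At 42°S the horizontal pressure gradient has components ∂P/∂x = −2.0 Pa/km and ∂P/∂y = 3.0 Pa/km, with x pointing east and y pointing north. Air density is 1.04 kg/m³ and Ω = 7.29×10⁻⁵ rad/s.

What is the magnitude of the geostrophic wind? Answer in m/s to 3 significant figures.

35.5 m/s

Coriolis parameter at 42°S:
f = 2Ω sin φ = 2 × 7.29×10⁻⁵ × sin 42° = 9.76×10⁻⁵ s⁻¹
In the Southern Hemisphere f is negative: f = −9.76×10⁻⁵ s⁻¹.
Component geostrophic relations (x east, y north):
u_g = −(1/(fρ)) ∂P/∂y,  v_g = (1/(fρ)) ∂P/∂x
u_g = −(3.0×10⁻³)/(−9.76×10⁻⁵ × 1.04) = 29.6 m/s;  v_g = (−2.0×10⁻³)/(−9.76×10⁻⁵ × 1.04) = 19.7 m/s
|V_g| = √(u_g² + v_g²) = 35.5 m/s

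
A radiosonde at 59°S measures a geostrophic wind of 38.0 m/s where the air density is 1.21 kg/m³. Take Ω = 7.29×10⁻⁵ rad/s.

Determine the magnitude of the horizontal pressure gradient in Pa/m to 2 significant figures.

5.7×10⁻³ Pa/m

Coriolis parameter at 59°S:
f = 2Ω sin φ = 2 × 7.29×10⁻⁵ × sin 59° = 1.25×10⁻⁴ s⁻¹
Geostrophic balance rearranged: |∂P/∂n| = f ρ V_g
|∂P/∂n| = 1.25×10⁻⁴ × 1.21 × 38.0 = 5.75×10⁻³ Pa/m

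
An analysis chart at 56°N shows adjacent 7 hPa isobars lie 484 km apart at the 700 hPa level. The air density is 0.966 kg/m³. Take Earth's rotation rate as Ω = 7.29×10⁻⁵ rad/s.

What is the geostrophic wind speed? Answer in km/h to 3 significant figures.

Coriolis parameter at 56°N:
f = 2Ω sin φ = 2 × 7.29×10⁻⁵ × sin 56° = 1.21×10⁻⁴ s⁻¹
Pressure gradient: |∂P/∂n| = 700 Pa / 484000 m = 1.45×10⁻³ Pa/m
Geostrophic balance (pressure-gradient force = Coriolis force):
V_g = (1/(fρ)) |∂P/∂n| = 1.45×10⁻³ / (1.21×10⁻⁴ × 0.966) = 12.4 m/s
Converting: 12.4 m/s × 3.6 = 44.6 km/h

44.6 km/h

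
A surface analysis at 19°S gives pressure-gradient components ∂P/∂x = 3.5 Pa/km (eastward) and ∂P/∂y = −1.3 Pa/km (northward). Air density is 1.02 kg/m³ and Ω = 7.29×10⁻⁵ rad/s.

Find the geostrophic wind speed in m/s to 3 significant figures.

77.1 m/s

Coriolis parameter at 19°S:
f = 2Ω sin φ = 2 × 7.29×10⁻⁵ × sin 19° = 4.75×10⁻⁵ s⁻¹
In the Southern Hemisphere f is negative: f = −4.75×10⁻⁵ s⁻¹.
Component geostrophic relations (x east, y north):
u_g = −(1/(fρ)) ∂P/∂y,  v_g = (1/(fρ)) ∂P/∂x
u_g = −(−1.3×10⁻³)/(−4.75×10⁻⁵ × 1.02) = −26.8 m/s;  v_g = (3.5×10⁻³)/(−4.75×10⁻⁵ × 1.02) = −72.3 m/s
|V_g| = √(u_g² + v_g²) = 77.1 m/s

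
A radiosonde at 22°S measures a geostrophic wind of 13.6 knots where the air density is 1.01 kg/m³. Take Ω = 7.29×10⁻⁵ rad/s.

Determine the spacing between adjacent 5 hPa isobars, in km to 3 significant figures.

Coriolis parameter at 22°S:
f = 2Ω sin φ = 2 × 7.29×10⁻⁵ × sin 22° = 5.46×10⁻⁵ s⁻¹
Wind speed in SI: 13.6 knots = 7.00 m/s
Geostrophic balance rearranged: |∂P/∂n| = f ρ V_g
|∂P/∂n| = 5.46×10⁻⁵ × 1.01 × 7.00 = 3.86×10⁻⁴ Pa/m
Isobar spacing: Δn = ΔP/|∂P/∂n| = 500 Pa / 3.86×10⁻⁴ Pa/m = 1295504 m ≈ 1300 km

1300 km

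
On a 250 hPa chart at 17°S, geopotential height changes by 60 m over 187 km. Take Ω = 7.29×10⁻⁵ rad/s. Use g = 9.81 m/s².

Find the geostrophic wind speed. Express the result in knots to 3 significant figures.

144 knots

Coriolis parameter at 17°S:
f = 2Ω sin φ = 2 × 7.29×10⁻⁵ × sin 17° = 4.26×10⁻⁵ s⁻¹
Height gradient: |∂Z/∂n| = 60 m / 187000 m = 3.21×10⁻⁴
On a pressure surface, geostrophic balance gives V_g = (g/f)|∂Z/∂n|:
V_g = 9.81 × 3.21×10⁻⁴ / 4.26×10⁻⁵ = 73.8 m/s
Converting: 73.8 m/s × 1.944 = 144 knots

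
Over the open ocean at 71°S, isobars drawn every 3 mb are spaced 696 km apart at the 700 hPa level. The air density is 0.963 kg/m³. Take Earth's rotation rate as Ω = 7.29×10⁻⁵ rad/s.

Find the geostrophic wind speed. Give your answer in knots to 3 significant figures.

6.31 knots

Coriolis parameter at 71°S:
f = 2Ω sin φ = 2 × 7.29×10⁻⁵ × sin 71° = 1.38×10⁻⁴ s⁻¹
Pressure gradient: |∂P/∂n| = 300 Pa / 696000 m = 4.31×10⁻⁴ Pa/m
Geostrophic balance (pressure-gradient force = Coriolis force):
V_g = (1/(fρ)) |∂P/∂n| = 4.31×10⁻⁴ / (1.38×10⁻⁴ × 0.963) = 3.25 m/s
Converting: 3.25 m/s × 1.944 = 6.31 knots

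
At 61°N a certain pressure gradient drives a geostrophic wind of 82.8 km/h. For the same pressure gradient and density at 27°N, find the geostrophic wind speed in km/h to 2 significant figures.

160 km/h

With the same pressure gradient and density, V_g ∝ 1/f ∝ 1/sin φ.
V₂ = V₁ · sin φ₁ / sin φ₂ = 82.8 × sin 61° / sin 27°
V₂ = 82.8 × 0.8746/0.4540 = 160 km/h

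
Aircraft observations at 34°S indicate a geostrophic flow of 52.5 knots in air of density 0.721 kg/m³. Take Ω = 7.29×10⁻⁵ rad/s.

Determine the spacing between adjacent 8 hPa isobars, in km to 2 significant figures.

500 km

Coriolis parameter at 34°S:
f = 2Ω sin φ = 2 × 7.29×10⁻⁵ × sin 34° = 8.15×10⁻⁵ s⁻¹
Wind speed in SI: 52.5 knots = 27.0 m/s
Geostrophic balance rearranged: |∂P/∂n| = f ρ V_g
|∂P/∂n| = 8.15×10⁻⁵ × 0.721 × 27.0 = 1.59×10⁻³ Pa/m
Isobar spacing: Δn = ΔP/|∂P/∂n| = 800 Pa / 1.59×10⁻³ Pa/m = 503893 m ≈ 500 km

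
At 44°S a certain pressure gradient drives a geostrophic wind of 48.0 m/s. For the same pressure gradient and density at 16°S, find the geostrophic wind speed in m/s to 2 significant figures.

120 m/s

With the same pressure gradient and density, V_g ∝ 1/f ∝ 1/sin φ.
V₂ = V₁ · sin φ₁ / sin φ₂ = 48.0 × sin 44° / sin 16°
V₂ = 48.0 × 0.6947/0.2756 = 120 m/s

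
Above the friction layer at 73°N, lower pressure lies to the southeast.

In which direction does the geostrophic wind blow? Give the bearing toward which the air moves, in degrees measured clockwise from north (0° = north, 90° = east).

The pressure-gradient force points toward the southeast (bearing 135°).
Geostrophic balance: in the Northern Hemisphere the Coriolis force deflects motion to the right, so the geostrophic wind blows 90° to the right of the pressure-gradient force (low pressure on the left).
Rotating 135° by 90° clockwise gives 225° — the wind blows toward the southwest.

225°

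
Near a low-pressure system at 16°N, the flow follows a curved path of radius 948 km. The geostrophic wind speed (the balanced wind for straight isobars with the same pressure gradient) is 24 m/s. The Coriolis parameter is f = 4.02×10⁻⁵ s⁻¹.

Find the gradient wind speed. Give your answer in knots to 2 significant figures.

Around a low, centrifugal force acts outward with Coriolis, so pressure-gradient force balances both:
(1/ρ)|∂P/∂n| = fV + V²/R  →  V² + fR·V − fR·V_g = 0
With fR = 4.02×10⁻⁵ × 948×10³ m = 38.1 m/s:
V = [−fR + √((fR)² + 4 fR V_g)]/2 = [−38.1 + √(38.1² + 4×38.1×24)]/2 = 16.7 m/s
Subgeostrophic (V < V_g = 24 m/s), as expected around a low.
Converting: 16.7 m/s × 1.944 = 32 knots

32 knots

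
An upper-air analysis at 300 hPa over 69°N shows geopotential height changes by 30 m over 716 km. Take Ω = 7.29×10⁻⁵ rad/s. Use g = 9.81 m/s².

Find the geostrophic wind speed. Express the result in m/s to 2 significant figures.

3.0 m/s

Coriolis parameter at 69°N:
f = 2Ω sin φ = 2 × 7.29×10⁻⁵ × sin 69° = 1.36×10⁻⁴ s⁻¹
Height gradient: |∂Z/∂n| = 30 m / 716000 m = 4.19×10⁻⁵
On a pressure surface, geostrophic balance gives V_g = (g/f)|∂Z/∂n|:
V_g = 9.81 × 4.19×10⁻⁵ / 1.36×10⁻⁴ = 3.02 m/s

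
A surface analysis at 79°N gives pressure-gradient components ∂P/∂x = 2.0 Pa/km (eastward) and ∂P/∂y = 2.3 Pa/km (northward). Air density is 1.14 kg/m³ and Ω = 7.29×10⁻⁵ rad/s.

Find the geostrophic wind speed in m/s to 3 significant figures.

18.7 m/s

Coriolis parameter at 79°N:
f = 2Ω sin φ = 2 × 7.29×10⁻⁵ × sin 79° = 1.43×10⁻⁴ s⁻¹
Component geostrophic relations (x east, y north):
u_g = −(1/(fρ)) ∂P/∂y,  v_g = (1/(fρ)) ∂P/∂x
u_g = −(2.3×10⁻³)/(1.43×10⁻⁴ × 1.14) = −14.1 m/s;  v_g = (2.0×10⁻³)/(1.43×10⁻⁴ × 1.14) = 12.3 m/s
|V_g| = √(u_g² + v_g²) = 18.7 m/s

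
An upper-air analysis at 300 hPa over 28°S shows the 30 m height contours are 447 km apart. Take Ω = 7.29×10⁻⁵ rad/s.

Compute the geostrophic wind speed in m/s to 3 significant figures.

9.62 m/s

Coriolis parameter at 28°S:
f = 2Ω sin φ = 2 × 7.29×10⁻⁵ × sin 28° = 6.84×10⁻⁵ s⁻¹
Height gradient: |∂Z/∂n| = 30 m / 447000 m = 6.71×10⁻⁵
On a pressure surface, geostrophic balance gives V_g = (g/f)|∂Z/∂n|:
V_g = 9.81 × 6.71×10⁻⁵ / 6.84×10⁻⁵ = 9.62 m/s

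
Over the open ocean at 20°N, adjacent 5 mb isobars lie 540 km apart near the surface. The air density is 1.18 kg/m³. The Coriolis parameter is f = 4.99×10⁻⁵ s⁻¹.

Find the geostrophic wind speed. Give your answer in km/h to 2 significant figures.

Pressure gradient: |∂P/∂n| = 500 Pa / 540000 m = 9.26×10⁻⁴ Pa/m
Geostrophic balance (pressure-gradient force = Coriolis force):
V_g = (1/(fρ)) |∂P/∂n| = 9.26×10⁻⁴ / (4.99×10⁻⁵ × 1.18) = 15.7 m/s
Converting: 15.7 m/s × 3.6 = 57 km/h

57 km/h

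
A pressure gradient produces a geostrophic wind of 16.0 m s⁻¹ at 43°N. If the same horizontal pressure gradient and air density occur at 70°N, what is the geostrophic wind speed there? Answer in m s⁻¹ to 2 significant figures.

With the same pressure gradient and density, V_g ∝ 1/f ∝ 1/sin φ.
V₂ = V₁ · sin φ₁ / sin φ₂ = 16.0 × sin 43° / sin 70°
V₂ = 16.0 × 0.6820/0.9397 = 12 m s⁻¹

12 m s⁻¹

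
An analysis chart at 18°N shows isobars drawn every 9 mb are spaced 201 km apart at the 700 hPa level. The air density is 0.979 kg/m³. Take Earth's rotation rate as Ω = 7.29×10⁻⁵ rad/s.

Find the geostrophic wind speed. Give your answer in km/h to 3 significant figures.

Coriolis parameter at 18°N:
f = 2Ω sin φ = 2 × 7.29×10⁻⁵ × sin 18° = 4.51×10⁻⁵ s⁻¹
Pressure gradient: |∂P/∂n| = 900 Pa / 201000 m = 4.48×10⁻³ Pa/m
Geostrophic balance (pressure-gradient force = Coriolis force):
V_g = (1/(fρ)) |∂P/∂n| = 4.48×10⁻³ / (4.51×10⁻⁵ × 0.979) = 102 m/s
Converting: 102 m/s × 3.6 = 365 km/h

365 km/h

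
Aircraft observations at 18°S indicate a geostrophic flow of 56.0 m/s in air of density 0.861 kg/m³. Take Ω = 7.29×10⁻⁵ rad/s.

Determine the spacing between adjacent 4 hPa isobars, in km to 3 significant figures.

184 km

Coriolis parameter at 18°S:
f = 2Ω sin φ = 2 × 7.29×10⁻⁵ × sin 18° = 4.51×10⁻⁵ s⁻¹
Geostrophic balance rearranged: |∂P/∂n| = f ρ V_g
|∂P/∂n| = 4.51×10⁻⁵ × 0.861 × 56.0 = 2.17×10⁻³ Pa/m
Isobar spacing: Δn = ΔP/|∂P/∂n| = 400 Pa / 2.17×10⁻³ Pa/m = 184132 m ≈ 184 km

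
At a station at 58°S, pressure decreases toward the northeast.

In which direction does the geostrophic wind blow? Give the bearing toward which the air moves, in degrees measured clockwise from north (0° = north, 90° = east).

The pressure-gradient force points toward the northeast (bearing 045°).
Geostrophic balance: in the Southern Hemisphere the Coriolis force deflects motion to the left, so the geostrophic wind blows 90° to the left of the pressure-gradient force (low pressure on the right).
Rotating 045° by 90° counterclockwise gives 315° — the wind blows toward the northwest.

315°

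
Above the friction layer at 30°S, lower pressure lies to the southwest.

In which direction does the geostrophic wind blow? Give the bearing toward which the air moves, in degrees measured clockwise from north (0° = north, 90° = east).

135°

The pressure-gradient force points toward the southwest (bearing 225°).
Geostrophic balance: in the Southern Hemisphere the Coriolis force deflects motion to the left, so the geostrophic wind blows 90° to the left of the pressure-gradient force (low pressure on the right).
Rotating 225° by 90° counterclockwise gives 135° — the wind blows toward the southeast.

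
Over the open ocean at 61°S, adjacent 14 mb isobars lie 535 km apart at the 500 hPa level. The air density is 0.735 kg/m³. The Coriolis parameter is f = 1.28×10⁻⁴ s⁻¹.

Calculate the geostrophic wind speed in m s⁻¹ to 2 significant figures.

28 m s⁻¹

Pressure gradient: |∂P/∂n| = 1400 Pa / 535000 m = 2.62×10⁻³ Pa/m
Geostrophic balance (pressure-gradient force = Coriolis force):
V_g = (1/(fρ)) |∂P/∂n| = 2.62×10⁻³ / (1.28×10⁻⁴ × 0.735) = 27.8 m/s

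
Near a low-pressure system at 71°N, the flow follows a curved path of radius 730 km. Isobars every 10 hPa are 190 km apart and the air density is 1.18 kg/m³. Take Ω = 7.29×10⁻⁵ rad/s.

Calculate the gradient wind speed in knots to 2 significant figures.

Coriolis parameter at 71°N:
f = 2Ω sin φ = 2 × 7.29×10⁻⁵ × sin 71° = 1.38×10⁻⁴ s⁻¹
Pressure gradient: |∂P/∂n| = 1000 Pa / 190000 m = 5.26×10⁻³ Pa/m
Geostrophic speed: V_g = |∂P/∂n|/(fρ) = 5.26×10⁻³/(1.38×10⁻⁴ × 1.18) = 32.4 m/s
Around a low, centrifugal force acts outward with Coriolis, so pressure-gradient force balances both:
(1/ρ)|∂P/∂n| = fV + V²/R  →  V² + fR·V − fR·V_g = 0
With fR = 1.38×10⁻⁴ × 730×10³ m = 101 m/s:
V = [−fR + √((fR)² + 4 fR V_g)]/2 = [−101 + √(101² + 4×101×32.4)]/2 = 25.8 m/s
Subgeostrophic (V < V_g = 32.4 m/s), as expected around a low.
Converting: 25.8 m/s × 1.944 = 50 knots

50 knots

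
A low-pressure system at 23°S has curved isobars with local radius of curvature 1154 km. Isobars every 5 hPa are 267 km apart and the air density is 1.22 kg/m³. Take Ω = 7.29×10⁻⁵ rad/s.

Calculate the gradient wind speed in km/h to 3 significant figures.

Coriolis parameter at 23°S:
f = 2Ω sin φ = 2 × 7.29×10⁻⁵ × sin 23° = 5.70×10⁻⁵ s⁻¹
Pressure gradient: |∂P/∂n| = 500 Pa / 267000 m = 1.87×10⁻³ Pa/m
Geostrophic speed: V_g = |∂P/∂n|/(fρ) = 1.87×10⁻³/(5.70×10⁻⁵ × 1.22) = 26.9 m/s
Around a low, centrifugal force acts outward with Coriolis, so pressure-gradient force balances both:
(1/ρ)|∂P/∂n| = fV + V²/R  →  V² + fR·V − fR·V_g = 0
With fR = 5.70×10⁻⁵ × 1154×10³ m = 65.7 m/s:
V = [−fR + √((fR)² + 4 fR V_g)]/2 = [−65.7 + √(65.7² + 4×65.7×26.9)]/2 = 20.5 m/s
Subgeostrophic (V < V_g = 26.9 m/s), as expected around a low.
Converting: 20.5 m/s × 3.6 = 73.9 km/h

73.9 km/h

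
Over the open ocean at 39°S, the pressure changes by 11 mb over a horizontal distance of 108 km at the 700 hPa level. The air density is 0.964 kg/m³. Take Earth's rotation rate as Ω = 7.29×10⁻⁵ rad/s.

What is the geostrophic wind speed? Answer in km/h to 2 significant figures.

410 km/h

Coriolis parameter at 39°S:
f = 2Ω sin φ = 2 × 7.29×10⁻⁵ × sin 39° = 9.18×10⁻⁵ s⁻¹
Pressure gradient: |∂P/∂n| = 1100 Pa / 108000 m = 1.02×10⁻² Pa/m
Geostrophic balance (pressure-gradient force = Coriolis force):
V_g = (1/(fρ)) |∂P/∂n| = 1.02×10⁻² / (9.18×10⁻⁵ × 0.964) = 115 m/s
Converting: 115 m/s × 3.6 = 410 km/h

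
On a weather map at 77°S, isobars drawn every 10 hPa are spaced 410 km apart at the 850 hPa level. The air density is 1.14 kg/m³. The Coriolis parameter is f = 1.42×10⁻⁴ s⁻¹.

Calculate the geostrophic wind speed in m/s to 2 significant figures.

15 m/s

Pressure gradient: |∂P/∂n| = 1000 Pa / 410000 m = 2.44×10⁻³ Pa/m
Geostrophic balance (pressure-gradient force = Coriolis force):
V_g = (1/(fρ)) |∂P/∂n| = 2.44×10⁻³ / (1.42×10⁻⁴ × 1.14) = 15.1 m/s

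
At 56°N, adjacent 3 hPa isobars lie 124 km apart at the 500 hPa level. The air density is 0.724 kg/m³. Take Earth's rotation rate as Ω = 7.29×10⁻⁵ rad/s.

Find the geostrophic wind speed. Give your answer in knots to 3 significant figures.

Coriolis parameter at 56°N:
f = 2Ω sin φ = 2 × 7.29×10⁻⁵ × sin 56° = 1.21×10⁻⁴ s⁻¹
Pressure gradient: |∂P/∂n| = 300 Pa / 124000 m = 2.42×10⁻³ Pa/m
Geostrophic balance (pressure-gradient force = Coriolis force):
V_g = (1/(fρ)) |∂P/∂n| = 2.42×10⁻³ / (1.21×10⁻⁴ × 0.724) = 27.6 m/s
Converting: 27.6 m/s × 1.944 = 53.7 knots

53.7 knots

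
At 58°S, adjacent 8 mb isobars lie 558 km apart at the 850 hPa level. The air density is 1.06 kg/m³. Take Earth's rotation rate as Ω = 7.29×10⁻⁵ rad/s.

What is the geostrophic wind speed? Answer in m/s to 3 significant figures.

Coriolis parameter at 58°S:
f = 2Ω sin φ = 2 × 7.29×10⁻⁵ × sin 58° = 1.24×10⁻⁴ s⁻¹
Pressure gradient: |∂P/∂n| = 800 Pa / 558000 m = 1.43×10⁻³ Pa/m
Geostrophic balance (pressure-gradient force = Coriolis force):
V_g = (1/(fρ)) |∂P/∂n| = 1.43×10⁻³ / (1.24×10⁻⁴ × 1.06) = 10.9 m/s

10.9 m/s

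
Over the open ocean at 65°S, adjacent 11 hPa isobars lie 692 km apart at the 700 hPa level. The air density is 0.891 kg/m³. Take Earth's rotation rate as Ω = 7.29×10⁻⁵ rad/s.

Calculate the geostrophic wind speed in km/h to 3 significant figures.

Coriolis parameter at 65°S:
f = 2Ω sin φ = 2 × 7.29×10⁻⁵ × sin 65° = 1.32×10⁻⁴ s⁻¹
Pressure gradient: |∂P/∂n| = 1100 Pa / 692000 m = 1.59×10⁻³ Pa/m
Geostrophic balance (pressure-gradient force = Coriolis force):
V_g = (1/(fρ)) |∂P/∂n| = 1.59×10⁻³ / (1.32×10⁻⁴ × 0.891) = 13.5 m/s
Converting: 13.5 m/s × 3.6 = 48.6 km/h

48.6 km/h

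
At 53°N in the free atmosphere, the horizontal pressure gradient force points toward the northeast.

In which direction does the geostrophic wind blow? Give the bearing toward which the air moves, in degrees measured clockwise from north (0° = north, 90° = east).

135°

The pressure-gradient force points toward the northeast (bearing 045°).
Geostrophic balance: in the Northern Hemisphere the Coriolis force deflects motion to the right, so the geostrophic wind blows 90° to the right of the pressure-gradient force (low pressure on the left).
Rotating 045° by 90° clockwise gives 135° — the wind blows toward the southeast.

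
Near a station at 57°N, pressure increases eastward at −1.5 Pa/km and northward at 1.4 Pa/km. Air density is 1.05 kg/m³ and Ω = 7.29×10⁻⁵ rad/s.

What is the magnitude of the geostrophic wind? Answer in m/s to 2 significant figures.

Coriolis parameter at 57°N:
f = 2Ω sin φ = 2 × 7.29×10⁻⁵ × sin 57° = 1.22×10⁻⁴ s⁻¹
Component geostrophic relations (x east, y north):
u_g = −(1/(fρ)) ∂P/∂y,  v_g = (1/(fρ)) ∂P/∂x
u_g = −(1.4×10⁻³)/(1.22×10⁻⁴ × 1.05) = −10.9 m/s;  v_g = (−1.5×10⁻³)/(1.22×10⁻⁴ × 1.05) = −11.7 m/s
|V_g| = √(u_g² + v_g²) = 16.0 m/s

16 m/s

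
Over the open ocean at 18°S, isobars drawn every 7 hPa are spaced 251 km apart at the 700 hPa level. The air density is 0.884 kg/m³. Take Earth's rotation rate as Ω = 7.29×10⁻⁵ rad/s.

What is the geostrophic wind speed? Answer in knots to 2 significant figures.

Coriolis parameter at 18°S:
f = 2Ω sin φ = 2 × 7.29×10⁻⁵ × sin 18° = 4.51×10⁻⁵ s⁻¹
Pressure gradient: |∂P/∂n| = 700 Pa / 251000 m = 2.79×10⁻³ Pa/m
Geostrophic balance (pressure-gradient force = Coriolis force):
V_g = (1/(fρ)) |∂P/∂n| = 2.79×10⁻³ / (4.51×10⁻⁵ × 0.884) = 70.0 m/s
Converting: 70.0 m/s × 1.944 = 140 knots

140 knots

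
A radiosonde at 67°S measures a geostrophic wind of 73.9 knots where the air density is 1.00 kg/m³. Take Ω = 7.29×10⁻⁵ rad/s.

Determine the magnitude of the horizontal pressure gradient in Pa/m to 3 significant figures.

Coriolis parameter at 67°S:
f = 2Ω sin φ = 2 × 7.29×10⁻⁵ × sin 67° = 1.34×10⁻⁴ s⁻¹
Wind speed in SI: 73.9 knots = 38.0 m/s
Geostrophic balance rearranged: |∂P/∂n| = f ρ V_g
|∂P/∂n| = 1.34×10⁻⁴ × 1.00 × 38.0 = 5.10×10⁻³ Pa/m

5.10×10⁻³ Pa/m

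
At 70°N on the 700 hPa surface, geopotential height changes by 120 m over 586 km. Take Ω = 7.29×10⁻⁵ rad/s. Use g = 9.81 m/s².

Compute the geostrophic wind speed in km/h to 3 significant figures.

52.8 km/h

Coriolis parameter at 70°N:
f = 2Ω sin φ = 2 × 7.29×10⁻⁵ × sin 70° = 1.37×10⁻⁴ s⁻¹
Height gradient: |∂Z/∂n| = 120 m / 586000 m = 2.05×10⁻⁴
On a pressure surface, geostrophic balance gives V_g = (g/f)|∂Z/∂n|:
V_g = 9.81 × 2.05×10⁻⁴ / 1.37×10⁻⁴ = 14.7 m/s
Converting: 14.7 m/s × 3.6 = 52.8 km/h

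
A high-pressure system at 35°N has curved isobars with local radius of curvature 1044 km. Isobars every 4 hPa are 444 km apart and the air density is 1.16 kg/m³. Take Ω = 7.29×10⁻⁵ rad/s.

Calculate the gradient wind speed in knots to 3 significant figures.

20.5 knots

Coriolis parameter at 35°N:
f = 2Ω sin φ = 2 × 7.29×10⁻⁵ × sin 35° = 8.36×10⁻⁵ s⁻¹
Pressure gradient: |∂P/∂n| = 400 Pa / 444000 m = 9.01×10⁻⁴ Pa/m
Geostrophic speed: V_g = |∂P/∂n|/(fρ) = 9.01×10⁻⁴/(8.36×10⁻⁵ × 1.16) = 9.29 m/s
Around a high, pressure-gradient force acts outward with centrifugal, so Coriolis balances both:
fV = (1/ρ)|∂P/∂n| + V²/R  →  V² − fR·V + fR·V_g = 0
With fR = 8.36×10⁻⁵ × 1044×10³ m = 87.3 m/s:
V = [fR − √((fR)² − 4 fR V_g)]/2 = [87.3 − √(87.3² − 4×87.3×9.29)]/2 = 10.6 m/s
Supergeostrophic (V > V_g = 9.29 m/s), as expected around a high.
Converting: 10.6 m/s × 1.944 = 20.5 knots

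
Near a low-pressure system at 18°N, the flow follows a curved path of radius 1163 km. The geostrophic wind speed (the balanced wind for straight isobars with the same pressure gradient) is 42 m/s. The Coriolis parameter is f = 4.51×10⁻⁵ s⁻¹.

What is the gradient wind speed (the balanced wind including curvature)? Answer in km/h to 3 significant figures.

99.1 km/h

Around a low, centrifugal force acts outward with Coriolis, so pressure-gradient force balances both:
(1/ρ)|∂P/∂n| = fV + V²/R  →  V² + fR·V − fR·V_g = 0
With fR = 4.51×10⁻⁵ × 1163×10³ m = 52.5 m/s:
V = [−fR + √((fR)² + 4 fR V_g)]/2 = [−52.5 + √(52.5² + 4×52.5×42)]/2 = 27.5 m/s
Subgeostrophic (V < V_g = 42 m/s), as expected around a low.
Converting: 27.5 m/s × 3.6 = 99.1 km/h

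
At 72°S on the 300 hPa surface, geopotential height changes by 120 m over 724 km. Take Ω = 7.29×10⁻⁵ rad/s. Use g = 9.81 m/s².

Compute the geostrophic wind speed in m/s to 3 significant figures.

11.7 m/s

Coriolis parameter at 72°S:
f = 2Ω sin φ = 2 × 7.29×10⁻⁵ × sin 72° = 1.39×10⁻⁴ s⁻¹
Height gradient: |∂Z/∂n| = 120 m / 724000 m = 1.66×10⁻⁴
On a pressure surface, geostrophic balance gives V_g = (g/f)|∂Z/∂n|:
V_g = 9.81 × 1.66×10⁻⁴ / 1.39×10⁻⁴ = 11.7 m/s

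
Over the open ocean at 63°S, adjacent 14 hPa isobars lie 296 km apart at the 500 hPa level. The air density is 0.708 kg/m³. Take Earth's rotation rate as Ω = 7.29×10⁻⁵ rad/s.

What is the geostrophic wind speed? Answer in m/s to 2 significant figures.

51 m/s

Coriolis parameter at 63°S:
f = 2Ω sin φ = 2 × 7.29×10⁻⁵ × sin 63° = 1.30×10⁻⁴ s⁻¹
Pressure gradient: |∂P/∂n| = 1400 Pa / 296000 m = 4.73×10⁻³ Pa/m
Geostrophic balance (pressure-gradient force = Coriolis force):
V_g = (1/(fρ)) |∂P/∂n| = 4.73×10⁻³ / (1.30×10⁻⁴ × 0.708) = 51.4 m/s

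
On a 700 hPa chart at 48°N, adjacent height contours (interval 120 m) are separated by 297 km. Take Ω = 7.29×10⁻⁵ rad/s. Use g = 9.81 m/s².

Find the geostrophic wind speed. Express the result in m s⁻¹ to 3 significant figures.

Coriolis parameter at 48°N:
f = 2Ω sin φ = 2 × 7.29×10⁻⁵ × sin 48° = 1.08×10⁻⁴ s⁻¹
Height gradient: |∂Z/∂n| = 120 m / 297000 m = 4.04×10⁻⁴
On a pressure surface, geostrophic balance gives V_g = (g/f)|∂Z/∂n|:
V_g = 9.81 × 4.04×10⁻⁴ / 1.08×10⁻⁴ = 36.6 m/s

36.6 m s⁻¹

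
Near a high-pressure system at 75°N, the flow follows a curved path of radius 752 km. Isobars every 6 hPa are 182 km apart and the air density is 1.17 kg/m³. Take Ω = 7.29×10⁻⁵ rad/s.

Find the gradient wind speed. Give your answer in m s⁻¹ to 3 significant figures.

26.8 m s⁻¹

Coriolis parameter at 75°N:
f = 2Ω sin φ = 2 × 7.29×10⁻⁵ × sin 75° = 1.41×10⁻⁴ s⁻¹
Pressure gradient: |∂P/∂n| = 600 Pa / 182000 m = 3.30×10⁻³ Pa/m
Geostrophic speed: V_g = |∂P/∂n|/(fρ) = 3.30×10⁻³/(1.41×10⁻⁴ × 1.17) = 20.0 m/s
Around a high, pressure-gradient force acts outward with centrifugal, so Coriolis balances both:
fV = (1/ρ)|∂P/∂n| + V²/R  →  V² − fR·V + fR·V_g = 0
With fR = 1.41×10⁻⁴ × 752×10³ m = 106 m/s:
V = [fR − √((fR)² − 4 fR V_g)]/2 = [106 − √(106² − 4×106×20)]/2 = 26.8 m/s
Supergeostrophic (V > V_g = 20 m/s), as expected around a high.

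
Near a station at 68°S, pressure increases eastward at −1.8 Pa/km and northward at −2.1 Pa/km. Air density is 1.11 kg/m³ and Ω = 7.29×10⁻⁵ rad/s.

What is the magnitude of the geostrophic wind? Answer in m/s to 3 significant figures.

18.4 m/s

Coriolis parameter at 68°S:
f = 2Ω sin φ = 2 × 7.29×10⁻⁵ × sin 68° = 1.35×10⁻⁴ s⁻¹
In the Southern Hemisphere f is negative: f = −1.35×10⁻⁴ s⁻¹.
Component geostrophic relations (x east, y north):
u_g = −(1/(fρ)) ∂P/∂y,  v_g = (1/(fρ)) ∂P/∂x
u_g = −(−2.1×10⁻³)/(−1.35×10⁻⁴ × 1.11) = −14.0 m/s;  v_g = (−1.8×10⁻³)/(−1.35×10⁻⁴ × 1.11) = 12.0 m/s
|V_g| = √(u_g² + v_g²) = 18.4 m/s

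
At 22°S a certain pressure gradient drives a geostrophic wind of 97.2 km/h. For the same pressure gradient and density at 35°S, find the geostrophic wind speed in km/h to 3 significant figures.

63.5 km/h

With the same pressure gradient and density, V_g ∝ 1/f ∝ 1/sin φ.
V₂ = V₁ · sin φ₁ / sin φ₂ = 97.2 × sin 22° / sin 35°
V₂ = 97.2 × 0.3746/0.5736 = 63.5 km/h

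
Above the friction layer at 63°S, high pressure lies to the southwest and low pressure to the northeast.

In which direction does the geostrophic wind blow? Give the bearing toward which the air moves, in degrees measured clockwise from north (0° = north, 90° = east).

315°

The pressure-gradient force points toward the northeast (bearing 045°).
Geostrophic balance: in the Southern Hemisphere the Coriolis force deflects motion to the left, so the geostrophic wind blows 90° to the left of the pressure-gradient force (low pressure on the right).
Rotating 045° by 90° counterclockwise gives 315° — the wind blows toward the northwest.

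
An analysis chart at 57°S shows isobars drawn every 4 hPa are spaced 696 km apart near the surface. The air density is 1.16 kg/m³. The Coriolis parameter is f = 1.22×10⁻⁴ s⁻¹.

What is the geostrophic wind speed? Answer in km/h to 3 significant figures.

Pressure gradient: |∂P/∂n| = 400 Pa / 696000 m = 5.75×10⁻⁴ Pa/m
Geostrophic balance (pressure-gradient force = Coriolis force):
V_g = (1/(fρ)) |∂P/∂n| = 5.75×10⁻⁴ / (1.22×10⁻⁴ × 1.16) = 4.06 m/s
Converting: 4.06 m/s × 3.6 = 14.6 km/h

14.6 km/h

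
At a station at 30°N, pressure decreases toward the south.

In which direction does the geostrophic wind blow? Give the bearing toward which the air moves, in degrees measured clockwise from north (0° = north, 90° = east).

270°

The pressure-gradient force points toward the south (bearing 180°).
Geostrophic balance: in the Northern Hemisphere the Coriolis force deflects motion to the right, so the geostrophic wind blows 90° to the right of the pressure-gradient force (low pressure on the left).
Rotating 180° by 90° clockwise gives 270° — the wind blows toward the west.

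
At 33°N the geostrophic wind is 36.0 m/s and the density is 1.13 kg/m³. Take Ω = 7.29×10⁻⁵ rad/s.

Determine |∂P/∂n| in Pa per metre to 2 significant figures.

Coriolis parameter at 33°N:
f = 2Ω sin φ = 2 × 7.29×10⁻⁵ × sin 33° = 7.94×10⁻⁵ s⁻¹
Geostrophic balance rearranged: |∂P/∂n| = f ρ V_g
|∂P/∂n| = 7.94×10⁻⁵ × 1.13 × 36.0 = 3.23×10⁻³ Pa/m

3.2×10⁻³ Pa/m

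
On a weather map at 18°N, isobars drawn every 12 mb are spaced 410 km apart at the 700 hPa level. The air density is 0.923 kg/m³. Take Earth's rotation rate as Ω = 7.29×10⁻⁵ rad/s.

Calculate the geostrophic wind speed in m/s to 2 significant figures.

70 m/s

Coriolis parameter at 18°N:
f = 2Ω sin φ = 2 × 7.29×10⁻⁵ × sin 18° = 4.51×10⁻⁵ s⁻¹
Pressure gradient: |∂P/∂n| = 1200 Pa / 410000 m = 2.93×10⁻³ Pa/m
Geostrophic balance (pressure-gradient force = Coriolis force):
V_g = (1/(fρ)) |∂P/∂n| = 2.93×10⁻³ / (4.51×10⁻⁵ × 0.923) = 70.4 m/s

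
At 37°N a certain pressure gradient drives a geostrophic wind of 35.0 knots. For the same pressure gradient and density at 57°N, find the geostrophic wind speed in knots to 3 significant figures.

25.1 knots

With the same pressure gradient and density, V_g ∝ 1/f ∝ 1/sin φ.
V₂ = V₁ · sin φ₁ / sin φ₂ = 35.0 × sin 37° / sin 57°
V₂ = 35.0 × 0.6018/0.8387 = 25.1 knots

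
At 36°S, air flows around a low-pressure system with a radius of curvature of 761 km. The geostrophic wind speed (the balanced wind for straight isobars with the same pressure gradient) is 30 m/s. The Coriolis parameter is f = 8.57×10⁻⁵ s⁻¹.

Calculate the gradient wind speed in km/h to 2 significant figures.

Around a low, centrifugal force acts outward with Coriolis, so pressure-gradient force balances both:
(1/ρ)|∂P/∂n| = fV + V²/R  →  V² + fR·V − fR·V_g = 0
With fR = 8.57×10⁻⁵ × 761×10³ m = 65.2 m/s:
V = [−fR + √((fR)² + 4 fR V_g)]/2 = [−65.2 + √(65.2² + 4×65.2×30)]/2 = 22.3 m/s
Subgeostrophic (V < V_g = 30 m/s), as expected around a low.
Converting: 22.3 m/s × 3.6 = 80 km/h

80 km/h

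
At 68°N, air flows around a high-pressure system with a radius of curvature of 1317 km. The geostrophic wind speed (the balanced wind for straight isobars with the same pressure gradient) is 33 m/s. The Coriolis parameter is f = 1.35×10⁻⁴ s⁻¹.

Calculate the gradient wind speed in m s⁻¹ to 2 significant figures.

Around a high, pressure-gradient force acts outward with centrifugal, so Coriolis balances both:
fV = (1/ρ)|∂P/∂n| + V²/R  →  V² − fR·V + fR·V_g = 0
With fR = 1.35×10⁻⁴ × 1317×10³ m = 178 m/s:
V = [fR − √((fR)² − 4 fR V_g)]/2 = [178 − √(178² − 4×178×33)]/2 = 43.8 m/s
Supergeostrophic (V > V_g = 33 m/s), as expected around a high.

44 m s⁻¹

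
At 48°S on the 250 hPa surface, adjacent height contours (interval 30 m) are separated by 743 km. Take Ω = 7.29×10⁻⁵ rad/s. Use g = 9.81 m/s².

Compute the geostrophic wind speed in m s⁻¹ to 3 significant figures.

Coriolis parameter at 48°S:
f = 2Ω sin φ = 2 × 7.29×10⁻⁵ × sin 48° = 1.08×10⁻⁴ s⁻¹
Height gradient: |∂Z/∂n| = 30 m / 743000 m = 4.04×10⁻⁵
On a pressure surface, geostrophic balance gives V_g = (g/f)|∂Z/∂n|:
V_g = 9.81 × 4.04×10⁻⁵ / 1.08×10⁻⁴ = 3.66 m/s

3.66 m s⁻¹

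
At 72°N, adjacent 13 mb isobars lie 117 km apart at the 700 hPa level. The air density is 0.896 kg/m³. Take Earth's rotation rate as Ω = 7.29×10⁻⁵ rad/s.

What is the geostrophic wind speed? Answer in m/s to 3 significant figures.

Coriolis parameter at 72°N:
f = 2Ω sin φ = 2 × 7.29×10⁻⁵ × sin 72° = 1.39×10⁻⁴ s⁻¹
Pressure gradient: |∂P/∂n| = 1300 Pa / 117000 m = 1.11×10⁻² Pa/m
Geostrophic balance (pressure-gradient force = Coriolis force):
V_g = (1/(fρ)) |∂P/∂n| = 1.11×10⁻² / (1.39×10⁻⁴ × 0.896) = 89.4 m/s

89.4 m/s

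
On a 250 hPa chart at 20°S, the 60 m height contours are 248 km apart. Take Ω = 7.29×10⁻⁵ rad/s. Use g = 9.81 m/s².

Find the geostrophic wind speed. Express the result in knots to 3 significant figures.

92.5 knots

Coriolis parameter at 20°S:
f = 2Ω sin φ = 2 × 7.29×10⁻⁵ × sin 20° = 4.99×10⁻⁵ s⁻¹
Height gradient: |∂Z/∂n| = 60 m / 248000 m = 2.42×10⁻⁴
On a pressure surface, geostrophic balance gives V_g = (g/f)|∂Z/∂n|:
V_g = 9.81 × 2.42×10⁻⁴ / 4.99×10⁻⁵ = 47.6 m/s
Converting: 47.6 m/s × 1.944 = 92.5 knots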